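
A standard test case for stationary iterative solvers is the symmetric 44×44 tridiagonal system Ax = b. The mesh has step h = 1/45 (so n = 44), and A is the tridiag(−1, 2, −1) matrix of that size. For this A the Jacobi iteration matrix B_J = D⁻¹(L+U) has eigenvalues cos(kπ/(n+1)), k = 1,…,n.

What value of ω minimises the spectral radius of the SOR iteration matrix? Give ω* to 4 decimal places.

spectrum of D⁻¹(L+U) = {cos(kπ/45) : 1≤k≤44}; ρ_J = cos(π/45) = 0.9976.
√(1 − cos²(π/45)) = sin(π/45) ≈ 0.06976.
ω* = 2/(1+0.06976) = 1.8696
[ρ_SOR] ω* − 1 = 0.8696.

ω* = 1.8696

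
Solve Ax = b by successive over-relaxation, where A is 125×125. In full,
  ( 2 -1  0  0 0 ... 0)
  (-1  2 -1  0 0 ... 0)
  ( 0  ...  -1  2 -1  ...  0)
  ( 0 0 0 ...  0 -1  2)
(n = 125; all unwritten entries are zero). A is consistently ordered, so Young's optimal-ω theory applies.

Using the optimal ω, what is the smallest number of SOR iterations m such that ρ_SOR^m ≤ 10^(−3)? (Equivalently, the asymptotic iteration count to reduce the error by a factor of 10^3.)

m = 139

ρ_J = max_k |cos(kπ/126)| = cos(π/126) = 0.9996892
1 − cos²(π/126) = sin²(π/126) ⇒ √(1−ρ_J²) = sin(π/126) = 0.0249307.
ω* = 2/(1+0.0249307) = 1.9513514
ρ(B_{ω*}) = ω*−1 = 0.9513514
m ≥ 3·ln10 / (−ln 0.9513514) = 138.510; smallest integer m = 139.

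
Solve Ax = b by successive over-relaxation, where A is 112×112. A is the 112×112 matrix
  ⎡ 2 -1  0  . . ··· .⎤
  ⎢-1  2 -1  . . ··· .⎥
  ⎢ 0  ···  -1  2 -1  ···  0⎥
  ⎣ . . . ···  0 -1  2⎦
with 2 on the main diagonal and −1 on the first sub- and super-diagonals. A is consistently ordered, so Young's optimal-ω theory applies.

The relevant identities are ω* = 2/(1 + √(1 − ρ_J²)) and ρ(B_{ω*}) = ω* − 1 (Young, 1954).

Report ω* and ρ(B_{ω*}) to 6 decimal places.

ω* = 1.945907, ρ_SOR = 0.945907

[ρ_J] n=112: ρ(B_J) = cos(π/(n+1)) = cos(π/113) = 0.999614.
√(1−ρ_J²) simplifies to sin(π/113) = 0.0277981.
So ω* = 2/1.0277981 = 1.945907 (Young).
and ρ(B_{ω*}) = 1.945907 − 1 = 0.945907.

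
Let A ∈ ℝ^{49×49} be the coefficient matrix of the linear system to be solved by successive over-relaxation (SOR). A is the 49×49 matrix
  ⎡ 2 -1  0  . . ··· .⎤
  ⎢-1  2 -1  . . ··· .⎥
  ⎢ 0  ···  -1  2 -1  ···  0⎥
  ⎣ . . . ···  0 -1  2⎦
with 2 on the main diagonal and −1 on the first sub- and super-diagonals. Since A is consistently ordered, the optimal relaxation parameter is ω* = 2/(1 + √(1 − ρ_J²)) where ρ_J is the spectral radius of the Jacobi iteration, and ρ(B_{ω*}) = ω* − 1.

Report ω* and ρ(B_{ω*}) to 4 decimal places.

ω* = 1.8818, ρ_SOR = 0.8818

[ρ_J] n=49: ρ(B_J) = cos(π/(n+1)) = cos(π/50) = 0.9980.
√(1−ρ_J²) simplifies to sin(π/50) = 0.06279.
Then 2/(1+√(1−ρ_J²)) = 2/(1+0.06279); ω* = 2/1.06279 = 1.8818.
ρ(B_{ω*}) = ω*−1 = 0.8818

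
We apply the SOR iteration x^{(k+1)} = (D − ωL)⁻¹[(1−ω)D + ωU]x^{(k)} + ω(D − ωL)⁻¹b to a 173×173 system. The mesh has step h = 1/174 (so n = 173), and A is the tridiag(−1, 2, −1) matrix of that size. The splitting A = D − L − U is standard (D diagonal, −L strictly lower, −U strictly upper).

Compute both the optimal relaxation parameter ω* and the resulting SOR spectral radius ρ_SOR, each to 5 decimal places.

spectrum of D⁻¹(L+U) = {cos(kπ/174) : 1≤k≤173}; ρ_J = cos(π/174) = 0.99984.
√(1−ρ_J²) = |sin(π/174)| = 0.018054
ω* = 2 / (1 + 0.018054) = 2 / 1.018054 ≈ 1.96453.
ρ(B_{ω*}) = ω*−1 = 0.96453

ω* = 1.96453, ρ_SOR = 0.96453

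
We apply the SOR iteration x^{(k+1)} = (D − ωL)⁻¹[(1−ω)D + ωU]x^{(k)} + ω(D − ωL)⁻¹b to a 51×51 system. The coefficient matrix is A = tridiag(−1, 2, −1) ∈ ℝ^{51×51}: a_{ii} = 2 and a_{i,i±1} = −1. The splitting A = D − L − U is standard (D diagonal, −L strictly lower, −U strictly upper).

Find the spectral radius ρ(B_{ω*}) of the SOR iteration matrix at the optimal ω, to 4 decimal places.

½·tridiag(1,0,1) at n=51: λ_k = cos(kπ/52); max |λ| at k=1 ⇒ ρ_J = cos(π/52) ≈ 0.9982.
root = sin(π/52) = 0.06038  (since 1−cos² = sin²).
So ω* = 2/1.06038 = 1.8861 (Young).
[ρ_SOR] ω* − 1 = 0.8861.

ρ_SOR = 0.8861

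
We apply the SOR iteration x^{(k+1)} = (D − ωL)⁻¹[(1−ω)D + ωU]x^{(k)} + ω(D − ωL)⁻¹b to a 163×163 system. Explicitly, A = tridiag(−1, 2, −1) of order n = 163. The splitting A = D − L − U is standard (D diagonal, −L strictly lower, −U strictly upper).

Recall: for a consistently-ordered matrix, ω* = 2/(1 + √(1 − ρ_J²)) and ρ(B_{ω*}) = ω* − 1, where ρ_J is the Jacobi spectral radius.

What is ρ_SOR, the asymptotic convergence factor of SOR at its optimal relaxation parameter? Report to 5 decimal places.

ρ_J = max_k |cos(kπ/164)| = cos(π/164) = 0.99982
1 − cos²(π/164) = sin²(π/164) ⇒ √(1−ρ_J²) = sin(π/164) = 0.019155.
Young: ω* = 2/(1+√(1−ρ_J²)) = 2/(1+0.019155) = 2/1.019155 = 1.96241.
and ρ(B_{ω*}) = 1.96241 − 1 = 0.96241.

ρ_SOR = 0.96241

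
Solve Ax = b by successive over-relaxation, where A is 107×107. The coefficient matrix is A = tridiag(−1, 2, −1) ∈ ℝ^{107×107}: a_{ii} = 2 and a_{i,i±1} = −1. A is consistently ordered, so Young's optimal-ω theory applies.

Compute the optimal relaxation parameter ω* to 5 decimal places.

ω* = 1.94347

½·tridiag(1,0,1) at n=107: λ_k = cos(kπ/108); max |λ| at k=1 ⇒ ρ_J = cos(π/108) ≈ 0.99958.
√(1−ρ_J²) = |sin(π/108)| = 0.029085
ω* = 2/(1 + 0.029085) = 2/1.029085 = 1.94347.
and ρ(B_{ω*}) = 1.94347 − 1 = 0.94347.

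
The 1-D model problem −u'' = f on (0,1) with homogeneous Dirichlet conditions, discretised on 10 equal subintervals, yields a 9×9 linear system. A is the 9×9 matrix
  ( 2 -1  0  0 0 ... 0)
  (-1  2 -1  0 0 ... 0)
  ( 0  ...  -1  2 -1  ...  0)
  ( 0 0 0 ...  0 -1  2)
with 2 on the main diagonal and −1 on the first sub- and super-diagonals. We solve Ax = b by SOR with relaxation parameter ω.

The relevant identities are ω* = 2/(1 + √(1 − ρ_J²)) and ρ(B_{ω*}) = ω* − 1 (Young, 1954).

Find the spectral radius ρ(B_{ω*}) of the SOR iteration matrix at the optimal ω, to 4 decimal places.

B_J for the 9×9 system has eigenvalues cos(kπ/10); ρ_J = cos(π/10) = 0.9511.
√(1−ρ_J²) = |sin(π/10)| = 0.30902
Young: ω* = 2/(1+√(1−ρ_J²)) = 2/(1+0.30902) = 2/1.30902 = 1.5279.
At ω = 1.5279 every |λ(B_ω)| = ω−1, so ρ_SOR = 0.5279.

ρ_SOR = 0.5279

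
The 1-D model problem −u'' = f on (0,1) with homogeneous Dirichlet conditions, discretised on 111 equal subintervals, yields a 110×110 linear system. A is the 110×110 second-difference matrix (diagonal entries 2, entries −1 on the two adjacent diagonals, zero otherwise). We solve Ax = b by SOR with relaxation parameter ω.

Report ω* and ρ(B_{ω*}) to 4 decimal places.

[ρ_J] n=110: ρ(B_J) = cos(π/(n+1)) = cos(π/111) = 0.9996.
root = sin(π/111) = 0.02830  (since 1−cos² = sin²).
[ω*] 2 ÷ (1 + 0.02830) = 2 ÷ 1.02830 = 1.9450.
and ρ(B_{ω*}) = 1.9450 − 1 = 0.9450.

ω* = 1.9450, ρ_SOR = 0.9450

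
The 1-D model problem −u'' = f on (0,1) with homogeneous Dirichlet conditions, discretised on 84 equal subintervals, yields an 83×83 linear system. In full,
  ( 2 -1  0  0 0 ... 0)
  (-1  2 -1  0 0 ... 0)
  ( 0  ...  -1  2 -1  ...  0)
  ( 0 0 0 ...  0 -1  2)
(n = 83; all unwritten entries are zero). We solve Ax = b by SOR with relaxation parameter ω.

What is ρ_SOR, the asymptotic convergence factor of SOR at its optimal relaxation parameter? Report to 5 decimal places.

ρ_SOR = 0.92791

ρ_J = max_k |cos(kπ/84)| = cos(π/84) = 0.99930
√(1−ρ_J²) simplifies to sin(π/84) = 0.037391.
ω* = 2/(1 + 0.037391) = 2/1.037391 = 1.92791.
ρ(B_{ω*}) = ω*−1 = 0.92791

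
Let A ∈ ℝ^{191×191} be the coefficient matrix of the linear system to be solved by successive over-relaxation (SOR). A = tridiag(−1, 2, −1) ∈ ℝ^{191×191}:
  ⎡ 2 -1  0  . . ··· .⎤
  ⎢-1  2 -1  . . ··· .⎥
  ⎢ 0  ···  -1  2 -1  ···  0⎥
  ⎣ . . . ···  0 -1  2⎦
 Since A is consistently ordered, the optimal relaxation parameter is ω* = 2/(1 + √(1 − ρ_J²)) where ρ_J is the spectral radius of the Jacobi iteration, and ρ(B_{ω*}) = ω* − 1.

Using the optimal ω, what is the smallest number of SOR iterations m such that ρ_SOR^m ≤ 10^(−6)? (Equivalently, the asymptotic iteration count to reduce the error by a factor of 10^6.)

ρ_J = max_k |cos(kπ/192)| = cos(π/192) = 0.9998661
√(1−ρ_J²) = |sin(π/192)| = 0.0163617
ω* = 2/(1+0.0163617) = 1.9678034
[ρ_SOR] ω* − 1 = 0.9678034.
m ≥ 6·ln10 / (−ln 0.9678034) = 422.153; smallest integer m = 423.

m = 423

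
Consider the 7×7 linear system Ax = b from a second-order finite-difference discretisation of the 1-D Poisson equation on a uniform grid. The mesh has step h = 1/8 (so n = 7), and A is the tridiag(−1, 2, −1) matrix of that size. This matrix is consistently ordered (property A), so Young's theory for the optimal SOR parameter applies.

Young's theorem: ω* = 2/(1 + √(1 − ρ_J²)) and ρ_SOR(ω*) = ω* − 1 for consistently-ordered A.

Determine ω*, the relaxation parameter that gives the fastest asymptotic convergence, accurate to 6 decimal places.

ρ_J = max_k |cos(kπ/8)| = cos(π/8) = 0.923880
√(1 − cos²(π/8)) = sin(π/8) ≈ 0.3826834.
Then 2/(1+√(1−ρ_J²)) = 2/(1+0.3826834); ω* = 2/1.3826834 = 1.446463.
[ρ_SOR] ω* − 1 = 0.446463.

ω* = 1.446463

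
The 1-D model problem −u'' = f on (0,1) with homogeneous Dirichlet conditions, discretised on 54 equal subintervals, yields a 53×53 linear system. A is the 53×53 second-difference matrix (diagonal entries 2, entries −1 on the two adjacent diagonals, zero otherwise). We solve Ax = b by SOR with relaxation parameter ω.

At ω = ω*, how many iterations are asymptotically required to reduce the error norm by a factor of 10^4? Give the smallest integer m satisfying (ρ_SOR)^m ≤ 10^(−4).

n=53: λ(B_J) = 1 − λ(A)/2 = cos(kπ/54); k=1 gives ρ_J = 0.9983082.
root = sin(π/54) = 0.0581448  (since 1−cos² = sin²).
So ω* = 2/1.0581448 = 1.8901005 (Young).
ρ(B_{ω*}) = ω*−1 = 0.8901005
For 4 digits: m = 4·ln10 / (−ln 0.8901005) = 9.21034/0.116421 = 79.112; round up → m = 80.

m = 80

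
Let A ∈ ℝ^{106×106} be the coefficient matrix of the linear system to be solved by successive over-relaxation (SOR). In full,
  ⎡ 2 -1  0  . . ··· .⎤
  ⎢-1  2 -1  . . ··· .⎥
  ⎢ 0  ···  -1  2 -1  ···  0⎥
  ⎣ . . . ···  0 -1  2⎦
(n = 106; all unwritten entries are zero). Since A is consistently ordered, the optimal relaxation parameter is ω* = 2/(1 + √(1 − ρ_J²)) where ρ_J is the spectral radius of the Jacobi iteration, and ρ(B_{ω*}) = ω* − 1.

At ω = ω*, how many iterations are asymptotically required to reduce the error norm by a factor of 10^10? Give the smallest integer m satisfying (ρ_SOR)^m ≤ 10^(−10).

B_J for the 106×106 system has eigenvalues cos(kπ/107); ρ_J = cos(π/107) = 0.9995690.
√(1−ρ_J²) = |sin(π/107)| = 0.0293565
So ω* = 2/1.0293565 = 1.9429615 (Young).
ρ(B_{ω*}) = ω*−1 = 0.9429615
10·ln10 = 23.0259; −ln(0.9429615) = 0.0587298; m = ⌈23.0259/0.0587298⌉ = ⌈392.065⌉ = 393.

m = 393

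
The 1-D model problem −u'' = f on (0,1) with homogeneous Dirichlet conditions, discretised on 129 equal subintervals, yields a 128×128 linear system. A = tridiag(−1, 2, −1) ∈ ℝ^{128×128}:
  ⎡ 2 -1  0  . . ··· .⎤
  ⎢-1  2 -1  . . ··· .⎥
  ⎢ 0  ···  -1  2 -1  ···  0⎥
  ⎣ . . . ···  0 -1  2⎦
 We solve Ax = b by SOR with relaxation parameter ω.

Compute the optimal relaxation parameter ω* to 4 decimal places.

B_J for the 128×128 system has eigenvalues cos(kπ/129); ρ_J = cos(π/129) = 0.9997.
1 − cos²(π/129) = sin²(π/129) ⇒ √(1−ρ_J²) = sin(π/129) = 0.02435.
So ω* = 2/1.02435 = 1.9525 (Young).
and ρ(B_{ω*}) = 1.9525 − 1 = 0.9525.

ω* = 1.9525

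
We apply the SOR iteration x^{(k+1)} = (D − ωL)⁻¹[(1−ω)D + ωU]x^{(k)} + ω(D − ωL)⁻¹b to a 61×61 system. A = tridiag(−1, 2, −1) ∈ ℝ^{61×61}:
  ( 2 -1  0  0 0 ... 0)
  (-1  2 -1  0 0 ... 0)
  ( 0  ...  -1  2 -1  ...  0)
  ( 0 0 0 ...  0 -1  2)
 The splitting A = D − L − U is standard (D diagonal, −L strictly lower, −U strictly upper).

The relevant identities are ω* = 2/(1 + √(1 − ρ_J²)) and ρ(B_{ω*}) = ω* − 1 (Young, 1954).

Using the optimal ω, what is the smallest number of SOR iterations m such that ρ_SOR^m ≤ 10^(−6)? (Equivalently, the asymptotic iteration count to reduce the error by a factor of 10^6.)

spectrum of D⁻¹(L+U) = {cos(kπ/62) : 1≤k≤61}; ρ_J = cos(π/62) = 0.9987165.
√(1−ρ_J²) = |sin(π/62)| = 0.0506492
Then 2/(1+√(1−ρ_J²)) = 2/(1+0.0506492); ω* = 2/1.0506492 = 1.9035849.
ρ(B_{ω*}) = ω*−1 = 0.9035849
ρ_SOR^m ≤ 10^(−6) ⇔ m ≥ 6·ln10/(−ln 0.9035849) = 13.8155/0.101385 = 136.268; m = ⌈136.268⌉ = 137.

m = 137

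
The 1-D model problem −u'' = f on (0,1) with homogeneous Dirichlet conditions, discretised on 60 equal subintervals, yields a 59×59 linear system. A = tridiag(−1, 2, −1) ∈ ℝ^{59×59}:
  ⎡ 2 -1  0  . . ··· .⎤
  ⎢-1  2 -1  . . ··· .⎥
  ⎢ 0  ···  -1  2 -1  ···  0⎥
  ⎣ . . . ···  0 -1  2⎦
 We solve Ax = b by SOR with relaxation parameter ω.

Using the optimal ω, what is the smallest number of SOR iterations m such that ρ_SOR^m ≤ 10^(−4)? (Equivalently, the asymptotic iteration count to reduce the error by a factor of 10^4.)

spectrum of D⁻¹(L+U) = {cos(kπ/60) : 1≤k≤59}; ρ_J = cos(π/60) = 0.9986295.
√(1 − cos²(π/60)) = sin(π/60) ≈ 0.0523360.
ω* = 2 / (1 + 0.0523360) = 2 / 1.0523360 ≈ 1.9005337.
Hence ρ(B_{ω*}) = 1.9005337 − 1 = 0.9005337.
For 4 digits: m = 4·ln10 / (−ln 0.9005337) = 9.21034/0.104768 = 87.912; round up → m = 88.

m = 88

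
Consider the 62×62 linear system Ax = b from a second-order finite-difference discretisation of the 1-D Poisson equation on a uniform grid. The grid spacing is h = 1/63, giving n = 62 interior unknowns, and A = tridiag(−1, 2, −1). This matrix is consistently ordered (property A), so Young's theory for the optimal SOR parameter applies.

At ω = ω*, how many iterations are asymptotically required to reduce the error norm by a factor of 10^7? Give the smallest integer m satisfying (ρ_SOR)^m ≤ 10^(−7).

ρ_J = max_k |cos(kπ/63)| = cos(π/63) = 0.9987569
√(1−ρ_J²) = |sin(π/63)| = 0.0498459
ω* = 2/(1+0.0498459) = 1.9050415
and ρ(B_{ω*}) = 1.9050415 − 1 = 0.9050415.
(0.9050415)^m ≤ 10^{−7}  ⇒  m·ln(0.9050415) ≤ −7·ln10  ⇒  m ≥ 161.545  ⇒  m = 162

m = 162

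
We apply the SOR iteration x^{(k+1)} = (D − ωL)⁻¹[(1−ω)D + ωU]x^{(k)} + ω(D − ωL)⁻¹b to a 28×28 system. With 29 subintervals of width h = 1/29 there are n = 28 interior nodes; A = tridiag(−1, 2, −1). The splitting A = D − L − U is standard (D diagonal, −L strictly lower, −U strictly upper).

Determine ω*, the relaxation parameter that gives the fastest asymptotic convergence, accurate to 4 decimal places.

½·tridiag(1,0,1) at n=28: λ_k = cos(kπ/29); max |λ| at k=1 ⇒ ρ_J = cos(π/29) ≈ 0.9941.
1 − cos²(π/29) = sin²(π/29) ⇒ √(1−ρ_J²) = sin(π/29) = 0.10812.
So ω* = 2/1.10812 = 1.8049 (Young).
ρ_SOR = ω* − 1 = 1.8049 − 1 = 0.8049.

ω* = 1.8049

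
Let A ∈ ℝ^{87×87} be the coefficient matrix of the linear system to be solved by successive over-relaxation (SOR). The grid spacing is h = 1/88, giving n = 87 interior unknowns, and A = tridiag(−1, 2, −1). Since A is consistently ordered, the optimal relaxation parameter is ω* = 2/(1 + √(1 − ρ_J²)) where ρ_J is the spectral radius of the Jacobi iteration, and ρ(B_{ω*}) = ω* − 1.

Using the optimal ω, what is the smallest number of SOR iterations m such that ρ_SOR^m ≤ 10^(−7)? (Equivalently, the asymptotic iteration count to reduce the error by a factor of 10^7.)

B_J for the 87×87 system has eigenvalues cos(kπ/88); ρ_J = cos(π/88) = 0.9993628.
√(1−ρ_J²) simplifies to sin(π/88) = 0.0356923.
Then 2/(1+√(1−ρ_J²)) = 2/(1+0.0356923); ω* = 2/1.0356923 = 1.9310755.
At ω = 1.9310755 every |λ(B_ω)| = ω−1, so ρ_SOR = 0.9310755.
ρ_SOR^m ≤ 10^(−7) ⇔ m ≥ 7·ln10/(−ln 0.9310755) = 16.1181/0.0714149 = 225.697; m = ⌈225.697⌉ = 226.

m = 226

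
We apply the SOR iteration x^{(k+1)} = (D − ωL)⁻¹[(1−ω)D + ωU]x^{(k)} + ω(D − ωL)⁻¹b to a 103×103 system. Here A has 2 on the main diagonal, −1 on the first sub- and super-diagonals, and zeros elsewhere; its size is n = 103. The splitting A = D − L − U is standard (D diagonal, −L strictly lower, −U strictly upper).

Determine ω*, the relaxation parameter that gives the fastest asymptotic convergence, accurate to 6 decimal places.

ω* = 1.941365

With n=103, ρ(Jacobi) = cos(π/104) = 0.999544.
√(1−ρ_J²) = |sin(π/104)| = 0.0302030
ω* = 2 / (1 + 0.0302030) = 2 / 1.0302030 ≈ 1.941365.
and ρ(B_{ω*}) = 1.941365 − 1 = 0.941365.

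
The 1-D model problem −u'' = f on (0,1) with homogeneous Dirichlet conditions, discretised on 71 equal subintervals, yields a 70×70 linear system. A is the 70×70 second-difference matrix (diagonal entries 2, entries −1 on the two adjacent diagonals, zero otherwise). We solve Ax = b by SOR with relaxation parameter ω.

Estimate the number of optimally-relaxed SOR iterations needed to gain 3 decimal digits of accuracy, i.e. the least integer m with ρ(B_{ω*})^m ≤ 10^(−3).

m = 79

With n=70, ρ(Jacobi) = cos(π/71) = 0.9990212.
1 − cos²(π/71) = sin²(π/71) ⇒ √(1−ρ_J²) = sin(π/71) = 0.0442333.
[ω*] 2 ÷ (1 + 0.0442333) = 2 ÷ 1.0442333 = 1.9152808.
At ω = 1.9152808 every |λ(B_ω)| = ω−1, so ρ_SOR = 0.9152808.
ρ_SOR^m ≤ 10^(−3) ⇔ m ≥ 3·ln10/(−ln 0.9152808) = 6.90776/0.0885244 = 78.032; m = ⌈78.032⌉ = 79.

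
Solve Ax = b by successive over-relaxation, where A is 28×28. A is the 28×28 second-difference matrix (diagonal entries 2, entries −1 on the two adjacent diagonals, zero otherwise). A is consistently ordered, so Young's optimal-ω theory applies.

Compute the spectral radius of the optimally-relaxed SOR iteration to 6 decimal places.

n=28: λ(B_J) = 1 − λ(A)/2 = cos(kπ/29); k=1 gives ρ_J = 0.994138.
√(1−ρ_J²) simplifies to sin(π/29) = 0.1081190.
Then 2/(1+√(1−ρ_J²)) = 2/(1+0.1081190); ω* = 2/1.1081190 = 1.804860.
At ω = 1.804860 every |λ(B_ω)| = ω−1, so ρ_SOR = 0.804860.

ρ_SOR = 0.804860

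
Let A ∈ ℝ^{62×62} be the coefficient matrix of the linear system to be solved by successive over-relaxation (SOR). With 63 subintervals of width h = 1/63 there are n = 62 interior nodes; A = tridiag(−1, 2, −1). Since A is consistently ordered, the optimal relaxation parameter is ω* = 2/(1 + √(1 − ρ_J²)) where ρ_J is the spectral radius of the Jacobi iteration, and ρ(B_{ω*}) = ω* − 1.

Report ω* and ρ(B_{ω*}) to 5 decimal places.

B_J for the 62×62 system has eigenvalues cos(kπ/63); ρ_J = cos(π/63) = 0.99876.
√(1 − cos²(π/63)) = sin(π/63) ≈ 0.049846.
So ω* = 2/1.049846 = 1.90504 (Young).
and ρ(B_{ω*}) = 1.90504 − 1 = 0.90504.

ω* = 1.90504, ρ_SOR = 0.90504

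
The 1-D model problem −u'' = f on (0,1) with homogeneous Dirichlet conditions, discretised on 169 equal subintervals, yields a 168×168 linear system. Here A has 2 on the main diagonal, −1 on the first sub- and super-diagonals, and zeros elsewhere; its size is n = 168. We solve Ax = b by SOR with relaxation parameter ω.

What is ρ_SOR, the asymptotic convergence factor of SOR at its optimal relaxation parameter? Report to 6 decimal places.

ρ_SOR = 0.963502

spectrum of D⁻¹(L+U) = {cos(kπ/169) : 1≤k≤168}; ρ_J = cos(π/169) = 0.999827.
√(1 − cos²(π/169)) = sin(π/169) ≈ 0.0185882.
ω* = 2/(1 + 0.0185882) = 2/1.0185882 = 1.963502.
Hence ρ(B_{ω*}) = 1.963502 − 1 = 0.963502.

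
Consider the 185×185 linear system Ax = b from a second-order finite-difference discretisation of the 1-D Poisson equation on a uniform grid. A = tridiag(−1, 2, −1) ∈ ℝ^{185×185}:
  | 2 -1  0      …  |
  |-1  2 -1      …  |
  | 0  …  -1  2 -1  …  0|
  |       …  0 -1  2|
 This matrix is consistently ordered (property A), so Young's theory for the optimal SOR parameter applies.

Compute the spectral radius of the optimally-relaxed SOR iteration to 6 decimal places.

ρ_SOR = 0.966782

[ρ_J] n=185: ρ(B_J) = cos(π/(n+1)) = cos(π/186) = 0.999857.
root = sin(π/186) = 0.0168895  (since 1−cos² = sin²).
Then 2/(1+√(1−ρ_J²)) = 2/(1+0.0168895); ω* = 2/1.0168895 = 1.966782.
ρ(B_{ω*}) = ω*−1 = 0.966782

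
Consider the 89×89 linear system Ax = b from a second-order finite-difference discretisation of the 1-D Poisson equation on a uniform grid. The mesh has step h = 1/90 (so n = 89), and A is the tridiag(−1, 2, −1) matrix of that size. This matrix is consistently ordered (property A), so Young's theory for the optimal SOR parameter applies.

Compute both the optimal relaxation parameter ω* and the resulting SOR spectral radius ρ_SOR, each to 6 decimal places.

ω* = 1.932555, ρ_SOR = 0.932555

½·tridiag(1,0,1) at n=89: λ_k = cos(kπ/90); max |λ| at k=1 ⇒ ρ_J = cos(π/90) ≈ 0.999391.
root = sin(π/90) = 0.0348995  (since 1−cos² = sin²).
Then 2/(1+√(1−ρ_J²)) = 2/(1+0.0348995); ω* = 2/1.0348995 = 1.932555.
ρ(B_{ω*}) = ω*−1 = 0.932555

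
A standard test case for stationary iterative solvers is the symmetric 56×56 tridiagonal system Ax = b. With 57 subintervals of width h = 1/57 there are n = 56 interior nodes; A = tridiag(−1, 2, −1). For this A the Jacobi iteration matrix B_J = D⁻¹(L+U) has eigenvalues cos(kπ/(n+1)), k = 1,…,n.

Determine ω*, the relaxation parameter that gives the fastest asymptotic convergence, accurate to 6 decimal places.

ω* = 1.895577

spectrum of D⁻¹(L+U) = {cos(kπ/57) : 1≤k≤56}; ρ_J = cos(π/57) = 0.998482.
√(1−ρ_J²) simplifies to sin(π/57) = 0.0550878.
Then 2/(1+√(1−ρ_J²)) = 2/(1+0.0550878); ω* = 2/1.0550878 = 1.895577.
ρ_SOR = ω* − 1 = 1.895577 − 1 = 0.895577.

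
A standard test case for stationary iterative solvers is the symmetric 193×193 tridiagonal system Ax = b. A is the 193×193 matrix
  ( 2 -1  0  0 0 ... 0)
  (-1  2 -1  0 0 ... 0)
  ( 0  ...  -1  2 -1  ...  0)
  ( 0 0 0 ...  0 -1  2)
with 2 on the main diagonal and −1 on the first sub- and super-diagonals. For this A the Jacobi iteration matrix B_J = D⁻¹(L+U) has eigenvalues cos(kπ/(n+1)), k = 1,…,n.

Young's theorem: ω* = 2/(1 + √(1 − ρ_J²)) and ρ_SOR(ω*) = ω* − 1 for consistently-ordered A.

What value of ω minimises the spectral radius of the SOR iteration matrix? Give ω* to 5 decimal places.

ω* = 1.96813

ρ_J = max_k |cos(kπ/194)| = cos(π/194) = 0.99987
√(1 − cos²(π/194)) = sin(π/194) ≈ 0.016193.
ω* = 2/(1 + 0.016193) = 2/1.016193 = 1.96813.
[ρ_SOR] ω* − 1 = 0.96813.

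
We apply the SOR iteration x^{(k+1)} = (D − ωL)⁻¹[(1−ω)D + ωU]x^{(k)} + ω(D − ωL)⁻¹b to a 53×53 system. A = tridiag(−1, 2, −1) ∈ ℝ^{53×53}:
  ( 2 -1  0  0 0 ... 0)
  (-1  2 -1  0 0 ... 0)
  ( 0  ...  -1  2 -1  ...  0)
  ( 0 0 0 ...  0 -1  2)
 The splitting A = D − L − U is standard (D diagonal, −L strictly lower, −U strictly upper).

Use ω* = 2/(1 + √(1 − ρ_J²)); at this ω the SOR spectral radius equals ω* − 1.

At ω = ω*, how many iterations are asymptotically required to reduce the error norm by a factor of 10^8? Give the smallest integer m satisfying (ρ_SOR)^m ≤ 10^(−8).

With n=53, ρ(Jacobi) = cos(π/54) = 0.9983082.
√(1−ρ_J²) simplifies to sin(π/54) = 0.0581448.
Young: ω* = 2/(1+√(1−ρ_J²)) = 2/(1+0.0581448) = 2/1.0581448 = 1.8901005.
[ρ_SOR] ω* − 1 = 0.8901005.
ρ_SOR^m ≤ 10^(−8) ⇔ m ≥ 8·ln10/(−ln 0.8901005) = 18.4207/0.116421 = 158.225; m = ⌈158.225⌉ = 159.

m = 159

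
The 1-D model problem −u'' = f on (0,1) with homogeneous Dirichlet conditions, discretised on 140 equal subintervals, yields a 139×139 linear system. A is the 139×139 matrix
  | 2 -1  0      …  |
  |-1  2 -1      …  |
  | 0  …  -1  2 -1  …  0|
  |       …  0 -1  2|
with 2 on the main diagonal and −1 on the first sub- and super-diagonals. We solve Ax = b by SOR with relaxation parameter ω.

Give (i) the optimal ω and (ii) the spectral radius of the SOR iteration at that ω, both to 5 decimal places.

ω* = 1.95611, ρ_SOR = 0.95611

spectrum of D⁻¹(L+U) = {cos(kπ/140) : 1≤k≤139}; ρ_J = cos(π/140) = 0.99975.
√(1−ρ_J²) simplifies to sin(π/140) = 0.022438.
[ω*] 2 ÷ (1 + 0.022438) = 2 ÷ 1.022438 = 1.95611.
ρ_SOR = ω* − 1 = 1.95611 − 1 = 0.95611.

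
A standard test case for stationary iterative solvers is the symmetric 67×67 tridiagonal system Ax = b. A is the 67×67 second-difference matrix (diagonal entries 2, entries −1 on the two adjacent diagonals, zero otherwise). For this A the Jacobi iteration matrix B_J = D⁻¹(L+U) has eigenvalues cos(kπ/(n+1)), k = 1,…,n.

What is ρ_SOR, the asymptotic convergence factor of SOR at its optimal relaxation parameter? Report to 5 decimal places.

With n=67, ρ(Jacobi) = cos(π/68) = 0.99893.
root = sin(π/68) = 0.046183  (since 1−cos² = sin²).
[ω*] 2 ÷ (1 + 0.046183) = 2 ÷ 1.046183 = 1.91171.
ρ(B_{ω*}) = ω*−1 = 0.91171

ρ_SOR = 0.91171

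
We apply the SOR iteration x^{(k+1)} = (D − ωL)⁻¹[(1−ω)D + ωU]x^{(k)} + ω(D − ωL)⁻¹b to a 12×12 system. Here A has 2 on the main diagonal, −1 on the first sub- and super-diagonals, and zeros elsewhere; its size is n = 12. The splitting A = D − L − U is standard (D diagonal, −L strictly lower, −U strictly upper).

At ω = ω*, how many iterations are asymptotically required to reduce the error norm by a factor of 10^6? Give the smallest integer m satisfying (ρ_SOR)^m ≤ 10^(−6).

m = 29

With n=12, ρ(Jacobi) = cos(π/13) = 0.9709418.
√(1−ρ_J²) = |sin(π/13)| = 0.2393157
So ω* = 2/1.2393157 = 1.6137938 (Young).
At ω = 1.6137938 every |λ(B_ω)| = ω−1, so ρ_SOR = 0.6137938.
m ≥ 6·ln10 / (−ln 0.6137938) = 28.305; smallest integer m = 29.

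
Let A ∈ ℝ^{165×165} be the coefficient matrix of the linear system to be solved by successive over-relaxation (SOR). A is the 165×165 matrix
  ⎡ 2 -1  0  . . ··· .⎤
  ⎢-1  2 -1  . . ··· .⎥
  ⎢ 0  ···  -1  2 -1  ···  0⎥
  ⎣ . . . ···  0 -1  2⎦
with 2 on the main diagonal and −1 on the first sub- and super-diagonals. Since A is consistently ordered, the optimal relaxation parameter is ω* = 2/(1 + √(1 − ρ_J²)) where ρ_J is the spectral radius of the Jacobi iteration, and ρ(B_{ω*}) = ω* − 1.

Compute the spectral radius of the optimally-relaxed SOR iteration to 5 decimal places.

ρ_SOR = 0.96285

spectrum of D⁻¹(L+U) = {cos(kπ/166) : 1≤k≤165}; ρ_J = cos(π/166) = 0.99982.
√(1−ρ_J²) = |sin(π/166)| = 0.018924
Then 2/(1+√(1−ρ_J²)) = 2/(1+0.018924); ω* = 2/1.018924 = 1.96285.
[ρ_SOR] ω* − 1 = 0.96285.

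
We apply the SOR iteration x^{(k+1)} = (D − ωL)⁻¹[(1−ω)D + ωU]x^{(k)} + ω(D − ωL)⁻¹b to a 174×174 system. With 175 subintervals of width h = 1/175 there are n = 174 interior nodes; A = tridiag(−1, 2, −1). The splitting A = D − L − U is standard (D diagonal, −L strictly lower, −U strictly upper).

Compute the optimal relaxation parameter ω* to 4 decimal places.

ω* = 1.9647

With n=174, ρ(Jacobi) = cos(π/175) = 0.9998.
1 − cos²(π/175) = sin²(π/175) ⇒ √(1−ρ_J²) = sin(π/175) = 0.01795.
So ω* = 2/1.01795 = 1.9647 (Young).
ρ(B_{ω*}) = ω*−1 = 0.9647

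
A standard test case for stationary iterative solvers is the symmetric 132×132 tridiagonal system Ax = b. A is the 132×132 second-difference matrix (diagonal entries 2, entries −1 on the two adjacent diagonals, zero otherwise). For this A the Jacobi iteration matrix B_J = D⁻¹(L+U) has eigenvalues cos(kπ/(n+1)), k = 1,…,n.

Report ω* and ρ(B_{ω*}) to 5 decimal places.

[ρ_J] n=132: ρ(B_J) = cos(π/(n+1)) = cos(π/133) = 0.99972.
√(1−ρ_J²) simplifies to sin(π/133) = 0.023619.
Young: ω* = 2/(1+√(1−ρ_J²)) = 2/(1+0.023619) = 2/1.023619 = 1.95385.
[ρ_SOR] ω* − 1 = 0.95385.

ω* = 1.95385, ρ_SOR = 0.95385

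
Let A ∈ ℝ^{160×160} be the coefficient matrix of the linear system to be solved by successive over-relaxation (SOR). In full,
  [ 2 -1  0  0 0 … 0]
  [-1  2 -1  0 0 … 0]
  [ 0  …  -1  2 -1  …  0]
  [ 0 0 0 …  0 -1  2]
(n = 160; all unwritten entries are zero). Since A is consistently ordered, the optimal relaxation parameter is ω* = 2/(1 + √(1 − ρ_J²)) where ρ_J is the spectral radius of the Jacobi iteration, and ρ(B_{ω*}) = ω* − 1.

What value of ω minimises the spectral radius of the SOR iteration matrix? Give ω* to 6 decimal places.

ω* = 1.961723

spectrum of D⁻¹(L+U) = {cos(kπ/161) : 1≤k≤160}; ρ_J = cos(π/161) = 0.999810.
1 − cos²(π/161) = sin²(π/161) ⇒ √(1−ρ_J²) = sin(π/161) = 0.0195118.
ω* = 2/(1 + 0.0195118) = 2/1.0195118 = 1.961723.
Hence ρ(B_{ω*}) = 1.961723 − 1 = 0.961723.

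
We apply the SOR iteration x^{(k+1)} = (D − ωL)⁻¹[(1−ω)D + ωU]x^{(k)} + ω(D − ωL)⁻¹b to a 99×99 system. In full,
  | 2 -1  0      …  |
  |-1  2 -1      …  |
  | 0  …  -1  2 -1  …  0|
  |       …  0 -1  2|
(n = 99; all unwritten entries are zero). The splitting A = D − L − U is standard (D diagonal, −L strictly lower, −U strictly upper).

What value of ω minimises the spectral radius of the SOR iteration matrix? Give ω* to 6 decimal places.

spectrum of D⁻¹(L+U) = {cos(kπ/100) : 1≤k≤99}; ρ_J = cos(π/100) = 0.999507.
√(1−ρ_J²) = |sin(π/100)| = 0.0314108
Then 2/(1+√(1−ρ_J²)) = 2/(1+0.0314108); ω* = 2/1.0314108 = 1.939092.
ρ(B_{ω*}) = ω*−1 = 0.939092

ω* = 1.939092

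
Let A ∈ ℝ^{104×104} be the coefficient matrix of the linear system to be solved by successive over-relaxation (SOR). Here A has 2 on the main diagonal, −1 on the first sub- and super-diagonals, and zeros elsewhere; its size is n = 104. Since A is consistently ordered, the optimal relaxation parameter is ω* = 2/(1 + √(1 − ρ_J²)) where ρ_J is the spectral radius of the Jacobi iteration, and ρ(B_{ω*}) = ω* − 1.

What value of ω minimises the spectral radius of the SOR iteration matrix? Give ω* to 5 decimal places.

ω* = 1.94191

½·tridiag(1,0,1) at n=104: λ_k = cos(kπ/105); max |λ| at k=1 ⇒ ρ_J = cos(π/105) ≈ 0.99955.
√(1−ρ_J²) = |sin(π/105)| = 0.029915
[ω*] 2 ÷ (1 + 0.029915) = 2 ÷ 1.029915 = 1.94191.
ρ_SOR = ω* − 1 ≈ 0.94191.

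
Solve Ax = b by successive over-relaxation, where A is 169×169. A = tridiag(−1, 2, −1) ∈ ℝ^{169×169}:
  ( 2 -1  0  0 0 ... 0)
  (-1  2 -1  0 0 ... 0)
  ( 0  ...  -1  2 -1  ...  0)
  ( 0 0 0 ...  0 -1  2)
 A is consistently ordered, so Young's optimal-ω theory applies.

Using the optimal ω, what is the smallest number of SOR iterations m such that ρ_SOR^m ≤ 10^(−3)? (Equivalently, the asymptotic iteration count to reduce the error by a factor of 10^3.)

n=169: λ(B_J) = 1 − λ(A)/2 = cos(kπ/170); k=1 gives ρ_J = 0.9998293.
1 − cos²(π/170) = sin²(π/170) ⇒ √(1−ρ_J²) = sin(π/170) = 0.0184789.
ω* = 2/(1+0.0184789) = 1.9637127
ρ_SOR = ω* − 1 ≈ 0.9637127.
Need (0.9637127)^m ≤ 10^(−3): m ≥ 3·ln10/|ln 0.9637127| = 6.90776/0.0369621 = 186.888 ⇒ m = 187.

m = 187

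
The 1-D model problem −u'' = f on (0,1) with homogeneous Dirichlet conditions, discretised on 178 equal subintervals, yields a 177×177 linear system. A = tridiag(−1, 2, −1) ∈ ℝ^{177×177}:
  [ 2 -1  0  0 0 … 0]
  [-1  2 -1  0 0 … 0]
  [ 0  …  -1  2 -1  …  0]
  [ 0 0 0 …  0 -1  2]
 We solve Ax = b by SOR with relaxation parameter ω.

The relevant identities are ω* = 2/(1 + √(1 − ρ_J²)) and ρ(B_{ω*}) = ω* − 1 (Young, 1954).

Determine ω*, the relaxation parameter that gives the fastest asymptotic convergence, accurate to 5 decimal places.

spectrum of D⁻¹(L+U) = {cos(kπ/178) : 1≤k≤177}; ρ_J = cos(π/178) = 0.99984.
√(1−ρ_J²) simplifies to sin(π/178) = 0.017648.
Then 2/(1+√(1−ρ_J²)) = 2/(1+0.017648); ω* = 2/1.017648 = 1.96532.
[ρ_SOR] ω* − 1 = 0.96532.

ω* = 1.96532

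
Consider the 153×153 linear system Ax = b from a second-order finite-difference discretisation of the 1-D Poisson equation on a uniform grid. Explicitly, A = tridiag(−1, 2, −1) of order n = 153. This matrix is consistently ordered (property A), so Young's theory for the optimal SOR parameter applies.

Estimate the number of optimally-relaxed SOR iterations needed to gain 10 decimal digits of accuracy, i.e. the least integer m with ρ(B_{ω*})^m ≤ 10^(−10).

m = 565

n=153: λ(B_J) = 1 − λ(A)/2 = cos(kπ/154); k=1 gives ρ_J = 0.9997919.
√(1−ρ_J²) = |sin(π/154)| = 0.0203985
So ω* = 2/1.0203985 = 1.9600186 (Young).
and ρ(B_{ω*}) = 1.9600186 − 1 = 0.9600186.
ρ_SOR^m ≤ 10^(−10) ⇔ m ≥ 10·ln10/(−ln 0.9600186) = 23.0259/0.0408026 = 564.324; m = ⌈564.324⌉ = 565.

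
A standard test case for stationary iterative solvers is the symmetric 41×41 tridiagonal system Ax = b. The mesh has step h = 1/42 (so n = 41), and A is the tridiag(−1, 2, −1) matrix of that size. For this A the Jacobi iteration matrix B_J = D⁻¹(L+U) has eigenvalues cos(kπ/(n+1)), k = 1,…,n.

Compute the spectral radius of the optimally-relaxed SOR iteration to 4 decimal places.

ρ_SOR = 0.8609

n=41: λ(B_J) = 1 − λ(A)/2 = cos(kπ/42); k=1 gives ρ_J = 0.9972.
√(1−ρ_J²) = |sin(π/42)| = 0.07473
ω* = 2 / (1 + 0.07473) = 2 / 1.07473 ≈ 1.8609.
ρ(B_{ω*}) = ω*−1 = 0.8609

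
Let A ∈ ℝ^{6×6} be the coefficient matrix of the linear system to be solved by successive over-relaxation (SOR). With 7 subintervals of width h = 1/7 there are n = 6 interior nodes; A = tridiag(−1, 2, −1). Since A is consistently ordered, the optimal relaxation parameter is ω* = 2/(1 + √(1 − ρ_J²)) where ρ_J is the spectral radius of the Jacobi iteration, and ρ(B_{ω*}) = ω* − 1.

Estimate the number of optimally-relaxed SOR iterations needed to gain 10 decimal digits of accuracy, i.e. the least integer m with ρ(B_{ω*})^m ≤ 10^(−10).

m = 25

[ρ_J] n=6: ρ(B_J) = cos(π/(n+1)) = cos(π/7) = 0.9009689.
√(1−ρ_J²) simplifies to sin(π/7) = 0.4338837.
ω* = 2 / (1 + 0.4338837) = 2 / 1.4338837 ≈ 1.3948133.
ρ_SOR = ω* − 1 = 1.3948133 − 1 = 0.3948133.
10·ln10 = 23.0259; −ln(0.3948133) = 0.929342; m = ⌈23.0259/0.929342⌉ = ⌈24.777⌉ = 25.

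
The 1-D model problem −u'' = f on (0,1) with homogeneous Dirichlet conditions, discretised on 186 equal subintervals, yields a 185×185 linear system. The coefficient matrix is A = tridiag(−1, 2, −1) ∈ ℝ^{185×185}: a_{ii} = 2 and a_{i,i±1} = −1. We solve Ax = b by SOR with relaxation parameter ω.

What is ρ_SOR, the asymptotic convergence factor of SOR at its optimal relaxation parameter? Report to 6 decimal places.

ρ_SOR = 0.966782

½·tridiag(1,0,1) at n=185: λ_k = cos(kπ/186); max |λ| at k=1 ⇒ ρ_J = cos(π/186) ≈ 0.999857.
root = sin(π/186) = 0.0168895  (since 1−cos² = sin²).
ω* = 2/(1+0.0168895) = 1.966782
and ρ(B_{ω*}) = 1.966782 − 1 = 0.966782.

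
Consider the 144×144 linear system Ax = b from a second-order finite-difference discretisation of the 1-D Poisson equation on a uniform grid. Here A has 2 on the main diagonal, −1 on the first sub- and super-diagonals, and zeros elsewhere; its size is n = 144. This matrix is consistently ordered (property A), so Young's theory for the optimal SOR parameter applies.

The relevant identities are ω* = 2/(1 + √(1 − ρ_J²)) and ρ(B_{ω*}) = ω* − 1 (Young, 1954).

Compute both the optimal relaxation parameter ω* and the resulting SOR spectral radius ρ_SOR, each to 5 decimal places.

B_J for the 144×144 system has eigenvalues cos(kπ/145); ρ_J = cos(π/145) = 0.99977.
√(1−ρ_J²) simplifies to sin(π/145) = 0.021664.
ω* = 2/(1 + 0.021664) = 2/1.021664 = 1.95759.
ρ_SOR = ω* − 1 ≈ 0.95759.

ω* = 1.95759, ρ_SOR = 0.95759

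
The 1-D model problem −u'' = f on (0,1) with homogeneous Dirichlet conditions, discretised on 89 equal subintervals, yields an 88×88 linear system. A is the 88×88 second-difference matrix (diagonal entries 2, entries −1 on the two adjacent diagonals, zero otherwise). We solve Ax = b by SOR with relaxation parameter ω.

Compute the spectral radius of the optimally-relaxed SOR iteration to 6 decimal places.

ρ_SOR = 0.931823

ρ_J = max_k |cos(kπ/89)| = cos(π/89) = 0.999377
root = sin(π/89) = 0.0352915  (since 1−cos² = sin²).
Young: ω* = 2/(1+√(1−ρ_J²)) = 2/(1+0.0352915) = 2/1.0352915 = 1.931823.
[ρ_SOR] ω* − 1 = 0.931823.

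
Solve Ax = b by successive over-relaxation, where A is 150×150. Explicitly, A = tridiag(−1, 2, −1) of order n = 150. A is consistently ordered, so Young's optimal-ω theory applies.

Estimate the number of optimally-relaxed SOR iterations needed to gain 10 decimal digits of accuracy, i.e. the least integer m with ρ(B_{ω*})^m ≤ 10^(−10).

m = 554

[ρ_J] n=150: ρ(B_J) = cos(π/(n+1)) = cos(π/151) = 0.9997836.
√(1 − cos²(π/151)) = sin(π/151) ≈ 0.0208037.
ω* = 2 / (1 + 0.0208037) = 2 / 1.0208037 ≈ 1.9592405.
At ω = 1.9592405 every |λ(B_ω)| = ω−1, so ρ_SOR = 0.9592405.
m ≥ 10·ln10 / (−ln 0.9592405) = 553.328; smallest integer m = 554.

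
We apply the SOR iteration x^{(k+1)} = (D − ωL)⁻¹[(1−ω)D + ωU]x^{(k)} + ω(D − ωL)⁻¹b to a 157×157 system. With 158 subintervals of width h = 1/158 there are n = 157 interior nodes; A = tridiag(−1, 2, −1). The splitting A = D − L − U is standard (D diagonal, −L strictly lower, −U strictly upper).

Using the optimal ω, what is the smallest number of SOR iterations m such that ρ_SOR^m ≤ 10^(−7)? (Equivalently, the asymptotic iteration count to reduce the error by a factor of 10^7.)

With n=157, ρ(Jacobi) = cos(π/158) = 0.9998023.
√(1−ρ_J²) simplifies to sin(π/158) = 0.0198822.
Then 2/(1+√(1−ρ_J²)) = 2/(1+0.0198822); ω* = 2/1.0198822 = 1.9610108.
and ρ(B_{ω*}) = 1.9610108 − 1 = 0.9610108.
Need (0.9610108)^m ≤ 10^(−7): m ≥ 7·ln10/|ln 0.9610108| = 16.1181/0.0397696 = 405.287 ⇒ m = 406.

m = 406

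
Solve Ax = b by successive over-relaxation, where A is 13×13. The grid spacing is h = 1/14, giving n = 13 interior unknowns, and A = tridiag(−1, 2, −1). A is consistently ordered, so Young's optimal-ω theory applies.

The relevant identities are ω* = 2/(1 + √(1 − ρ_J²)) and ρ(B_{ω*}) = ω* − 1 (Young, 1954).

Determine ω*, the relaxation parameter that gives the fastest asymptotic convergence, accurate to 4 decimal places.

ω* = 1.6360

spectrum of D⁻¹(L+U) = {cos(kπ/14) : 1≤k≤13}; ρ_J = cos(π/14) = 0.9749.
√(1 − cos²(π/14)) = sin(π/14) ≈ 0.22252.
Young: ω* = 2/(1+√(1−ρ_J²)) = 2/(1+0.22252) = 2/1.22252 = 1.6360.
ρ_SOR = ω* − 1 = 1.6360 − 1 = 0.6360.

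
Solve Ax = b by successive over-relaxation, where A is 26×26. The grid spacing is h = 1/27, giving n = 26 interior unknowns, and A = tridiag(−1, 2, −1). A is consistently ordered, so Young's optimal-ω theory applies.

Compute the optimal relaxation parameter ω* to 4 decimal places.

ω* = 1.7920

[ρ_J] n=26: ρ(B_J) = cos(π/(n+1)) = cos(π/27) = 0.9932.
√(1 − cos²(π/27)) = sin(π/27) ≈ 0.11609.
[ω*] 2 ÷ (1 + 0.11609) = 2 ÷ 1.11609 = 1.7920.
At ω = 1.7920 every |λ(B_ω)| = ω−1, so ρ_SOR = 0.7920.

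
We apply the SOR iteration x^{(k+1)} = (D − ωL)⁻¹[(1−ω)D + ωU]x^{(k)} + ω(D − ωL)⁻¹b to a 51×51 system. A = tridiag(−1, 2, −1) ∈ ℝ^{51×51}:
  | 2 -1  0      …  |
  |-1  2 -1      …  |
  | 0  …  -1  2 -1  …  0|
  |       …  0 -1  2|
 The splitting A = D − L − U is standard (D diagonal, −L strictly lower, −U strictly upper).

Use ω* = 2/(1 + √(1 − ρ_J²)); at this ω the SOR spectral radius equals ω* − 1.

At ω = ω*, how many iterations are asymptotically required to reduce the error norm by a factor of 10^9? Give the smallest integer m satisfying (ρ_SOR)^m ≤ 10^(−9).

m = 172

n=51: λ(B_J) = 1 − λ(A)/2 = cos(kπ/52); k=1 gives ρ_J = 0.9981756.
√(1 − cos²(π/52)) = sin(π/52) ≈ 0.0603785.
ω* = 2/(1 + 0.0603785) = 2/1.0603785 = 1.8861190.
[ρ_SOR] ω* − 1 = 0.8861190.
Need (0.8861190)^m ≤ 10^(−9): m ≥ 9·ln10/|ln 0.8861190| = 20.7233/0.120904 = 171.403 ⇒ m = 172.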